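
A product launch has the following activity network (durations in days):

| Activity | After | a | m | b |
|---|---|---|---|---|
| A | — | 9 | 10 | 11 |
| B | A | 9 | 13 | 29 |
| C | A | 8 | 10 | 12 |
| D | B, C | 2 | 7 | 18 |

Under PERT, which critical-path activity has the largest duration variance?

B

te_A = (9 + 4·10 + 11)/6 = 60/6 = 10; σ²_A = ((11−9)/6)² = 0.111
te_B = (9 + 4·13 + 29)/6 = 90/6 = 15; σ²_B = ((29−9)/6)² = 11.111
te_C = (8 + 4·10 + 12)/6 = 60/6 = 10; σ²_C = ((12−8)/6)² = 0.444
te_D = (2 + 4·7 + 18)/6 = 48/6 = 8; σ²_D = ((18−2)/6)² = 7.111

Forward pass:
ES_A = 0; EF_A = 10
ES_B = 10; EF_B = 10+15 = 25
ES_C = 10; EF_C = 10+10 = 20
ES_D = max(EF_B=25, EF_C=20) = 25; EF_D = 25+8 = 33
Expected project duration μ = 33 days. Critical path: A → B → D.

Variances on critical path: σ²_A=0.111, σ²_B=11.111, σ²_D=7.111.
Largest is σ²_B = 11.111.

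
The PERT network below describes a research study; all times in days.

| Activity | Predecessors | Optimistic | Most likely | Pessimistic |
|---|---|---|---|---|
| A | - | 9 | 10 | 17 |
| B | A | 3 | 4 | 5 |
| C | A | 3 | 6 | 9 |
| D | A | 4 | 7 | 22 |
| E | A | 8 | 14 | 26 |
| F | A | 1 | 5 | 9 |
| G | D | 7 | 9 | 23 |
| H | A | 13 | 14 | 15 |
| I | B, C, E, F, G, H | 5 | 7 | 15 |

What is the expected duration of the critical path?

te_A = (9 + 4·10 + 17)/6 = 66/6 = 11
te_B = (3 + 4·4 + 5)/6 = 24/6 = 4
te_C = (3 + 4·6 + 9)/6 = 36/6 = 6
te_D = (4 + 4·7 + 22)/6 = 54/6 = 9
te_E = (8 + 4·14 + 26)/6 = 90/6 = 15
te_F = (1 + 4·5 + 9)/6 = 30/6 = 5
te_G = (7 + 4·9 + 23)/6 = 66/6 = 11
te_H = (13 + 4·14 + 15)/6 = 84/6 = 14
te_I = (5 + 4·7 + 15)/6 = 48/6 = 8

Forward pass:
ES_A = 0; EF_A = 11
ES_B = 11; EF_B = 11+4 = 15
ES_C = 11; EF_C = 11+6 = 17
ES_D = 11; EF_D = 11+9 = 20
ES_E = 11; EF_E = 11+15 = 26
ES_F = 11; EF_F = 11+5 = 16
ES_G = 20; EF_G = 20+11 = 31
ES_H = 11; EF_H = 11+14 = 25
ES_I = max(EF_B=15, EF_C=17, EF_E=26, EF_F=16, EF_G=31, EF_H=25) = 31; EF_I = 31+8 = 39
Expected project duration μ = 39 days. Critical path: A → D → G → I.

39 days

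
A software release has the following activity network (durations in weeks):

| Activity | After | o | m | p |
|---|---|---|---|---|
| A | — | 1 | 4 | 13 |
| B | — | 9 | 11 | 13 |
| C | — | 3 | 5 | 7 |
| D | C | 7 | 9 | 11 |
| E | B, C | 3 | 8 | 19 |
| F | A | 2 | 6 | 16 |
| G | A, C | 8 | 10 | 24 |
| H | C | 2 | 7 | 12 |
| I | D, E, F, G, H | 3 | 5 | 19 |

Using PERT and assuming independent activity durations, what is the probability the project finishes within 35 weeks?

te_A = (1 + 4·4 + 13)/6 = 30/6 = 5; σ²_A = ((13−1)/6)² = 4.000
te_B = (9 + 4·11 + 13)/6 = 66/6 = 11; σ²_B = ((13−9)/6)² = 0.444
te_C = (3 + 4·5 + 7)/6 = 30/6 = 5; σ²_C = ((7−3)/6)² = 0.444
te_D = (7 + 4·9 + 11)/6 = 54/6 = 9; σ²_D = ((11−7)/6)² = 0.444
te_E = (3 + 4·8 + 19)/6 = 54/6 = 9; σ²_E = ((19−3)/6)² = 7.111
te_F = (2 + 4·6 + 16)/6 = 42/6 = 7; σ²_F = ((16−2)/6)² = 5.444
te_G = (8 + 4·10 + 24)/6 = 72/6 = 12; σ²_G = ((24−8)/6)² = 7.111
te_H = (2 + 4·7 + 12)/6 = 42/6 = 7; σ²_H = ((12−2)/6)² = 2.778
te_I = (3 + 4·5 + 19)/6 = 42/6 = 7; σ²_I = ((19−3)/6)² = 7.111

Forward pass:
ES_A = 0; EF_A = 5
ES_B = 0; EF_B = 11
ES_C = 0; EF_C = 5
ES_D = 5; EF_D = 5+9 = 14
ES_E = max(EF_B=11, EF_C=5) = 11; EF_E = 11+9 = 20
ES_F = 5; EF_F = 5+7 = 12
ES_G = max(EF_A=5, EF_C=5) = 5; EF_G = 5+12 = 17
ES_H = 5; EF_H = 5+7 = 12
ES_I = max(EF_D=14, EF_E=20, EF_F=12, EF_G=17, EF_H=12) = 20; EF_I = 20+7 = 27
Expected project duration μ = 27 weeks. Critical path: B → E → I.

Variance along critical path = 0.444 + 7.111 + 7.111 = 14.667; σ = √14.667 = 3.830 weeks.
Z = (35 − 27) / 3.830 = 2.089
P(T ≤ 35) = Φ(2.089) ≈ 0.982

0.982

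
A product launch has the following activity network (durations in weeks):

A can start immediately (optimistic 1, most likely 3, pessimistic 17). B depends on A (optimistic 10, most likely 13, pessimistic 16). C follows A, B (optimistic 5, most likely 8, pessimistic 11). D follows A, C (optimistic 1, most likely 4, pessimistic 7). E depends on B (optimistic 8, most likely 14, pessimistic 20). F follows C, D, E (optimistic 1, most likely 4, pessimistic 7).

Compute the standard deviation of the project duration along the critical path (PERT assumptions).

te_A = (1 + 4·3 + 17)/6 = 30/6 = 5; σ²_A = ((17−1)/6)² = 7.111
te_B = (10 + 4·13 + 16)/6 = 78/6 = 13; σ²_B = ((16−10)/6)² = 1.000
te_C = (5 + 4·8 + 11)/6 = 48/6 = 8; σ²_C = ((11−5)/6)² = 1.000
te_D = (1 + 4·4 + 7)/6 = 24/6 = 4; σ²_D = ((7−1)/6)² = 1.000
te_E = (8 + 4·14 + 20)/6 = 84/6 = 14; σ²_E = ((20−8)/6)² = 4.000
te_F = (1 + 4·4 + 7)/6 = 24/6 = 4; σ²_F = ((7−1)/6)² = 1.000

Forward pass:
ES_A = 0; EF_A = 5
ES_B = 5; EF_B = 5+13 = 18
ES_C = max(EF_A=5, EF_B=18) = 18; EF_C = 18+8 = 26
ES_D = max(EF_A=5, EF_C=26) = 26; EF_D = 26+4 = 30
ES_E = 18; EF_E = 18+14 = 32
ES_F = max(EF_C=26, EF_D=30, EF_E=32) = 32; EF_F = 32+4 = 36
Expected project duration μ = 36 weeks. Critical path: A → B → E → F.

Variance along critical path = 7.111 + 1.000 + 4.000 + 1.000 = 13.111
σ = √13.111 = 3.621 weeks

3.62 weeks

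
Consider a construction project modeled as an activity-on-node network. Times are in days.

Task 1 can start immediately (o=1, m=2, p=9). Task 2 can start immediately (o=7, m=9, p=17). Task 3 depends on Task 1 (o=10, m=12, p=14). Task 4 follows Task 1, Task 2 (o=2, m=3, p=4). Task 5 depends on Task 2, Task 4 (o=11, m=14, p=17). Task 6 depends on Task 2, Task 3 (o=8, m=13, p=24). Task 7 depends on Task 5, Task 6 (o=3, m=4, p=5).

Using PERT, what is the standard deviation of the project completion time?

3.07 days

te_Task 1 = (1 + 4·2 + 9)/6 = 18/6 = 3; σ²_Task 1 = ((9−1)/6)² = 1.778
te_Task 2 = (7 + 4·9 + 17)/6 = 60/6 = 10; σ²_Task 2 = ((17−7)/6)² = 2.778
te_Task 3 = (10 + 4·12 + 14)/6 = 72/6 = 12; σ²_Task 3 = ((14−10)/6)² = 0.444
te_Task 4 = (2 + 4·3 + 4)/6 = 18/6 = 3; σ²_Task 4 = ((4−2)/6)² = 0.111
te_Task 5 = (11 + 4·14 + 17)/6 = 84/6 = 14; σ²_Task 5 = ((17−11)/6)² = 1.000
te_Task 6 = (8 + 4·13 + 24)/6 = 84/6 = 14; σ²_Task 6 = ((24−8)/6)² = 7.111
te_Task 7 = (3 + 4·4 + 5)/6 = 24/6 = 4; σ²_Task 7 = ((5−3)/6)² = 0.111

Forward pass:
ES_Task 1 = 0; EF_Task 1 = 3
ES_Task 2 = 0; EF_Task 2 = 10
ES_Task 3 = 3; EF_Task 3 = 3+12 = 15
ES_Task 4 = max(EF_Task 1=3, EF_Task 2=10) = 10; EF_Task 4 = 10+3 = 13
ES_Task 5 = max(EF_Task 2=10, EF_Task 4=13) = 13; EF_Task 5 = 13+14 = 27
ES_Task 6 = max(EF_Task 2=10, EF_Task 3=15) = 15; EF_Task 6 = 15+14 = 29
ES_Task 7 = max(EF_Task 5=27, EF_Task 6=29) = 29; EF_Task 7 = 29+4 = 33
Expected project duration μ = 33 days. Critical path: Task 1 → Task 3 → Task 6 → Task 7.

Variance along critical path = 1.778 + 0.444 + 7.111 + 0.111 = 9.444
σ = √9.444 = 3.073 days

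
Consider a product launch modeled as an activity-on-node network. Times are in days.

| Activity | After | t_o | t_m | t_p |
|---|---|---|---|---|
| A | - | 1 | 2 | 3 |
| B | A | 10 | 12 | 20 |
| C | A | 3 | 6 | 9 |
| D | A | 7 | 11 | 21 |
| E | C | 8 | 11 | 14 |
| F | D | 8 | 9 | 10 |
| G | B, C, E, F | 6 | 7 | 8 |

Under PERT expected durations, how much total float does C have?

4 days

te_A = (1 + 4·2 + 3)/6 = 12/6 = 2
te_B = (10 + 4·12 + 20)/6 = 78/6 = 13
te_C = (3 + 4·6 + 9)/6 = 36/6 = 6
te_D = (7 + 4·11 + 21)/6 = 72/6 = 12
te_E = (8 + 4·11 + 14)/6 = 66/6 = 11
te_F = (8 + 4·9 + 10)/6 = 54/6 = 9
te_G = (6 + 4·7 + 8)/6 = 42/6 = 7

Forward pass:
ES_A = 0; EF_A = 2
ES_B = 2; EF_B = 2+13 = 15
ES_C = 2; EF_C = 2+6 = 8
ES_D = 2; EF_D = 2+12 = 14
ES_E = 8; EF_E = 8+11 = 19
ES_F = 14; EF_F = 14+9 = 23
ES_G = max(EF_B=15, EF_C=8, EF_E=19, EF_F=23) = 23; EF_G = 23+7 = 30
Expected project duration μ = 30 days. Critical path: A → D → F → G.

Backward pass:
LF_G = 30; LS_G = 30−7 = 23
LF_F = LS_G = 23; LS_F = 23−9 = 14
LF_E = LS_G = 23; LS_E = 23−11 = 12
LF_D = LS_F = 14; LS_D = 14−12 = 2
LF_C = min(LS_E=12, LS_G=23) = 12; LS_C = 12−6 = 6
LF_B = LS_G = 23; LS_B = 23−13 = 10
LF_A = min(LS_B=10, LS_C=6, LS_D=2) = 2; LS_A = 2−2 = 0
Slack_C = LS_C − ES_C = 6 − 2 = 4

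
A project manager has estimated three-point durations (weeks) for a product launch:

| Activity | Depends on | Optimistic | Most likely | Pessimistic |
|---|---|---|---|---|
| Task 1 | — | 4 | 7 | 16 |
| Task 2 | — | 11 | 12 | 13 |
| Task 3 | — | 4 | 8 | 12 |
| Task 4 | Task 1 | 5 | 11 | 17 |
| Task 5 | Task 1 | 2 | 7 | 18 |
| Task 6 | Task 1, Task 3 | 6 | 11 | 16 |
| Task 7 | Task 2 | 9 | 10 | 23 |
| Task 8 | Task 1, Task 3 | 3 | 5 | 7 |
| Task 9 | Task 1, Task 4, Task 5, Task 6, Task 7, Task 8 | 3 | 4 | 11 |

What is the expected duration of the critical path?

te_Task 1 = (4 + 4·7 + 16)/6 = 48/6 = 8
te_Task 2 = (11 + 4·12 + 13)/6 = 72/6 = 12
te_Task 3 = (4 + 4·8 + 12)/6 = 48/6 = 8
te_Task 4 = (5 + 4·11 + 17)/6 = 66/6 = 11
te_Task 5 = (2 + 4·7 + 18)/6 = 48/6 = 8
te_Task 6 = (6 + 4·11 + 16)/6 = 66/6 = 11
te_Task 7 = (9 + 4·10 + 23)/6 = 72/6 = 12
te_Task 8 = (3 + 4·5 + 7)/6 = 30/6 = 5
te_Task 9 = (3 + 4·4 + 11)/6 = 30/6 = 5

Forward pass:
ES_Task 1 = 0; EF_Task 1 = 8
ES_Task 2 = 0; EF_Task 2 = 12
ES_Task 3 = 0; EF_Task 3 = 8
ES_Task 4 = 8; EF_Task 4 = 8+11 = 19
ES_Task 5 = 8; EF_Task 5 = 8+8 = 16
ES_Task 6 = max(EF_Task 1=8, EF_Task 3=8) = 8; EF_Task 6 = 8+11 = 19
ES_Task 7 = 12; EF_Task 7 = 12+12 = 24
ES_Task 8 = max(EF_Task 1=8, EF_Task 3=8) = 8; EF_Task 8 = 8+5 = 13
ES_Task 9 = max(EF_Task 1=8, EF_Task 4=19, EF_Task 5=16, EF_Task 6=19, EF_Task 7=24, EF_Task 8=13) = 24; EF_Task 9 = 24+5 = 29
Expected project duration μ = 29 weeks. Critical path: Task 2 → Task 7 → Task 9.

29 weeks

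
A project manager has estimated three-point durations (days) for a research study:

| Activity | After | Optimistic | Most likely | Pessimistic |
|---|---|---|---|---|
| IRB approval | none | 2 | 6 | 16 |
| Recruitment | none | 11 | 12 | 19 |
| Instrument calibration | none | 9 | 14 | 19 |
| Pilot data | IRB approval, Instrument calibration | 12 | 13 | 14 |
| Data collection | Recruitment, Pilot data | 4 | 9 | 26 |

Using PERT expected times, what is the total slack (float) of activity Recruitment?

14 days

te_IRB approval = (2 + 4·6 + 16)/6 = 42/6 = 7
te_Recruitment = (11 + 4·12 + 19)/6 = 78/6 = 13
te_Instrument calibration = (9 + 4·14 + 19)/6 = 84/6 = 14
te_Pilot data = (12 + 4·13 + 14)/6 = 78/6 = 13
te_Data collection = (4 + 4·9 + 26)/6 = 66/6 = 11

Forward pass:
ES_IRB approval = 0; EF_IRB approval = 7
ES_Recruitment = 0; EF_Recruitment = 13
ES_Instrument calibration = 0; EF_Instrument calibration = 14
ES_Pilot data = max(EF_IRB approval=7, EF_Instrument calibration=14) = 14; EF_Pilot data = 14+13 = 27
ES_Data collection = max(EF_Recruitment=13, EF_Pilot data=27) = 27; EF_Data collection = 27+11 = 38
Expected project duration μ = 38 days. Critical path: Instrument calibration → Pilot data → Data collection.

Backward pass:
LF_Data collection = 38; LS_Data collection = 38−11 = 27
LF_Pilot data = LS_Data collection = 27; LS_Pilot data = 27−13 = 14
LF_Instrument calibration = LS_Pilot data = 14; LS_Instrument calibration = 14−14 = 0
LF_Recruitment = LS_Data collection = 27; LS_Recruitment = 27−13 = 14
LF_IRB approval = LS_Pilot data = 14; LS_IRB approval = 14−7 = 7
Slack_Recruitment = LS_Recruitment − ES_Recruitment = 14 − 0 = 14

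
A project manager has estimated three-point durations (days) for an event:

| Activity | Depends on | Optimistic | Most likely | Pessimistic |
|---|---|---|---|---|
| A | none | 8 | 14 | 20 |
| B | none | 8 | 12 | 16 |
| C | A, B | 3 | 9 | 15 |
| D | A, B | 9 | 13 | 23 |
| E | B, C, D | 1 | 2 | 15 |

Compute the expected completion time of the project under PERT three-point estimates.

te_A = (8 + 4·14 + 20)/6 = 84/6 = 14
te_B = (8 + 4·12 + 16)/6 = 72/6 = 12
te_C = (3 + 4·9 + 15)/6 = 54/6 = 9
te_D = (9 + 4·13 + 23)/6 = 84/6 = 14
te_E = (1 + 4·2 + 15)/6 = 24/6 = 4

Forward pass:
ES_A = 0; EF_A = 14
ES_B = 0; EF_B = 12
ES_C = max(EF_A=14, EF_B=12) = 14; EF_C = 14+9 = 23
ES_D = max(EF_A=14, EF_B=12) = 14; EF_D = 14+14 = 28
ES_E = max(EF_B=12, EF_C=23, EF_D=28) = 28; EF_E = 28+4 = 32
Expected project duration μ = 32 days. Critical path: A → D → E.

32 days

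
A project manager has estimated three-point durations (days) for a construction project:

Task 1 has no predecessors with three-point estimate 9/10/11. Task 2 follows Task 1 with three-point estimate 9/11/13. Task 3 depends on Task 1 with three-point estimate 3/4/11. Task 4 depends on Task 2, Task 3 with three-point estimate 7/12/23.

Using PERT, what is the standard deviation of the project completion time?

te_Task 1 = (9 + 4·10 + 11)/6 = 60/6 = 10; σ²_Task 1 = ((11−9)/6)² = 0.111
te_Task 2 = (9 + 4·11 + 13)/6 = 66/6 = 11; σ²_Task 2 = ((13−9)/6)² = 0.444
te_Task 3 = (3 + 4·4 + 11)/6 = 30/6 = 5; σ²_Task 3 = ((11−3)/6)² = 1.778
te_Task 4 = (7 + 4·12 + 23)/6 = 78/6 = 13; σ²_Task 4 = ((23−7)/6)² = 7.111

Forward pass:
ES_Task 1 = 0; EF_Task 1 = 10
ES_Task 2 = 10; EF_Task 2 = 10+11 = 21
ES_Task 3 = 10; EF_Task 3 = 10+5 = 15
ES_Task 4 = max(EF_Task 2=21, EF_Task 3=15) = 21; EF_Task 4 = 21+13 = 34
Expected project duration μ = 34 days. Critical path: Task 1 → Task 2 → Task 4.

Variance along critical path = 0.111 + 0.444 + 7.111 = 7.667
σ = √7.667 = 2.769 days

2.77 days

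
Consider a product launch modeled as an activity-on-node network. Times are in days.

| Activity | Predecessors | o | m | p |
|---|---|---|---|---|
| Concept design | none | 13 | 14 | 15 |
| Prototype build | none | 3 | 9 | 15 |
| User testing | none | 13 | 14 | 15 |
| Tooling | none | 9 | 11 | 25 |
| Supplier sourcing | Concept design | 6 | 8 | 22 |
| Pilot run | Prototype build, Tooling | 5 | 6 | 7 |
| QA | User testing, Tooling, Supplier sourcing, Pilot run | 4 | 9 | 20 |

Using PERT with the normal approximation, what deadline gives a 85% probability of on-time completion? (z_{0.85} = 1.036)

te_Concept design = (13 + 4·14 + 15)/6 = 84/6 = 14; σ²_Concept design = ((15−13)/6)² = 0.111
te_Prototype build = (3 + 4·9 + 15)/6 = 54/6 = 9; σ²_Prototype build = ((15−3)/6)² = 4.000
te_User testing = (13 + 4·14 + 15)/6 = 84/6 = 14; σ²_User testing = ((15−13)/6)² = 0.111
te_Tooling = (9 + 4·11 + 25)/6 = 78/6 = 13; σ²_Tooling = ((25−9)/6)² = 7.111
te_Supplier sourcing = (6 + 4·8 + 22)/6 = 60/6 = 10; σ²_Supplier sourcing = ((22−6)/6)² = 7.111
te_Pilot run = (5 + 4·6 + 7)/6 = 36/6 = 6; σ²_Pilot run = ((7−5)/6)² = 0.111
te_QA = (4 + 4·9 + 20)/6 = 60/6 = 10; σ²_QA = ((20−4)/6)² = 7.111

Forward pass:
ES_Concept design = 0; EF_Concept design = 14
ES_Prototype build = 0; EF_Prototype build = 9
ES_User testing = 0; EF_User testing = 14
ES_Tooling = 0; EF_Tooling = 13
ES_Supplier sourcing = 14; EF_Supplier sourcing = 14+10 = 24
ES_Pilot run = max(EF_Prototype build=9, EF_Tooling=13) = 13; EF_Pilot run = 13+6 = 19
ES_QA = max(EF_User testing=14, EF_Tooling=13, EF_Supplier sourcing=24, EF_Pilot run=19) = 24; EF_QA = 24+10 = 34
Expected project duration μ = 34 days. Critical path: Concept design → Supplier sourcing → QA.

Variance along critical path = 0.111 + 7.111 + 7.111 = 14.333; σ = 3.786 days.
D = μ + z·σ = 34 + 1.036·3.786 = 37.9 days

37.9 days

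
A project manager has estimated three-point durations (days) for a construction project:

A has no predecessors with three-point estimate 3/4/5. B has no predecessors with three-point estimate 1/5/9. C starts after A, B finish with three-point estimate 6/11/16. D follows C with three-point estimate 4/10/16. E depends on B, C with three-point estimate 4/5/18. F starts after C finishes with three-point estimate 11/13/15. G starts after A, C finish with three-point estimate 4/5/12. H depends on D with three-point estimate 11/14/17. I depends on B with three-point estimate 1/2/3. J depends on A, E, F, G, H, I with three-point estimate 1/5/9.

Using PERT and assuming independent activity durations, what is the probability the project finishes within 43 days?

0.276

te_A = (3 + 4·4 + 5)/6 = 24/6 = 4; σ²_A = ((5−3)/6)² = 0.111
te_B = (1 + 4·5 + 9)/6 = 30/6 = 5; σ²_B = ((9−1)/6)² = 1.778
te_C = (6 + 4·11 + 16)/6 = 66/6 = 11; σ²_C = ((16−6)/6)² = 2.778
te_D = (4 + 4·10 + 16)/6 = 60/6 = 10; σ²_D = ((16−4)/6)² = 4.000
te_E = (4 + 4·5 + 18)/6 = 42/6 = 7; σ²_E = ((18−4)/6)² = 5.444
te_F = (11 + 4·13 + 15)/6 = 78/6 = 13; σ²_F = ((15−11)/6)² = 0.444
te_G = (4 + 4·5 + 12)/6 = 36/6 = 6; σ²_G = ((12−4)/6)² = 1.778
te_H = (11 + 4·14 + 17)/6 = 84/6 = 14; σ²_H = ((17−11)/6)² = 1.000
te_I = (1 + 4·2 + 3)/6 = 12/6 = 2; σ²_I = ((3−1)/6)² = 0.111
te_J = (1 + 4·5 + 9)/6 = 30/6 = 5; σ²_J = ((9−1)/6)² = 1.778

Forward pass:
ES_A = 0; EF_A = 4
ES_B = 0; EF_B = 5
ES_C = max(EF_A=4, EF_B=5) = 5; EF_C = 5+11 = 16
ES_D = 16; EF_D = 16+10 = 26
ES_E = max(EF_B=5, EF_C=16) = 16; EF_E = 16+7 = 23
ES_F = 16; EF_F = 16+13 = 29
ES_G = max(EF_A=4, EF_C=16) = 16; EF_G = 16+6 = 22
ES_H = 26; EF_H = 26+14 = 40
ES_I = 5; EF_I = 5+2 = 7
ES_J = max(EF_A=4, EF_E=23, EF_F=29, EF_G=22, EF_H=40, EF_I=7) = 40; EF_J = 40+5 = 45
Expected project duration μ = 45 days. Critical path: B → C → D → H → J.

Variance along critical path = 1.778 + 2.778 + 4.000 + 1.000 + 1.778 = 11.333; σ = √11.333 = 3.367 days.
Z = (43 − 45) / 3.367 = -0.594
P(T ≤ 43) = Φ(-0.594) ≈ 0.276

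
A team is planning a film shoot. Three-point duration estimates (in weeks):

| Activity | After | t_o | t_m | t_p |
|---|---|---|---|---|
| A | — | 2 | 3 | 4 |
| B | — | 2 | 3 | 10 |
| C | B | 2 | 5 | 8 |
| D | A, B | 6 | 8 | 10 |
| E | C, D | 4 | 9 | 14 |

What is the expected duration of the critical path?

21 weeks

te_A = (2 + 4·3 + 4)/6 = 18/6 = 3
te_B = (2 + 4·3 + 10)/6 = 24/6 = 4
te_C = (2 + 4·5 + 8)/6 = 30/6 = 5
te_D = (6 + 4·8 + 10)/6 = 48/6 = 8
te_E = (4 + 4·9 + 14)/6 = 54/6 = 9

Forward pass:
ES_A = 0; EF_A = 3
ES_B = 0; EF_B = 4
ES_C = 4; EF_C = 4+5 = 9
ES_D = max(EF_A=3, EF_B=4) = 4; EF_D = 4+8 = 12
ES_E = max(EF_C=9, EF_D=12) = 12; EF_E = 12+9 = 21
Expected project duration μ = 21 weeks. Critical path: B → D → E.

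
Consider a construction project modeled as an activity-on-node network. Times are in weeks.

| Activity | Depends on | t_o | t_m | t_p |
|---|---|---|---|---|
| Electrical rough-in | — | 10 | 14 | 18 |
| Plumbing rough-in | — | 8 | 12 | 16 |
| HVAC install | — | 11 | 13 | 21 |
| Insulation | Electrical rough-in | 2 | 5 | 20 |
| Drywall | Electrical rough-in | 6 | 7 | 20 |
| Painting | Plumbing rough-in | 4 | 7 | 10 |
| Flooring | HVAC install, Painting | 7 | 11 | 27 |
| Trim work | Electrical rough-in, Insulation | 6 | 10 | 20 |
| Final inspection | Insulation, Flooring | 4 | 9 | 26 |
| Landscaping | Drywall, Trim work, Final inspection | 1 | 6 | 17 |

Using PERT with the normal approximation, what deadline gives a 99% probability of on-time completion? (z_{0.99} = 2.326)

63.7 weeks

te_Electrical rough-in = (10 + 4·14 + 18)/6 = 84/6 = 14; σ²_Electrical rough-in = ((18−10)/6)² = 1.778
te_Plumbing rough-in = (8 + 4·12 + 16)/6 = 72/6 = 12; σ²_Plumbing rough-in = ((16−8)/6)² = 1.778
te_HVAC install = (11 + 4·13 + 21)/6 = 84/6 = 14; σ²_HVAC install = ((21−11)/6)² = 2.778
te_Insulation = (2 + 4·5 + 20)/6 = 42/6 = 7; σ²_Insulation = ((20−2)/6)² = 9.000
te_Drywall = (6 + 4·7 + 20)/6 = 54/6 = 9; σ²_Drywall = ((20−6)/6)² = 5.444
te_Painting = (4 + 4·7 + 10)/6 = 42/6 = 7; σ²_Painting = ((10−4)/6)² = 1.000
te_Flooring = (7 + 4·11 + 27)/6 = 78/6 = 13; σ²_Flooring = ((27−7)/6)² = 11.111
te_Trim work = (6 + 4·10 + 20)/6 = 66/6 = 11; σ²_Trim work = ((20−6)/6)² = 5.444
te_Final inspection = (4 + 4·9 + 26)/6 = 66/6 = 11; σ²_Final inspection = ((26−4)/6)² = 13.444
te_Landscaping = (1 + 4·6 + 17)/6 = 42/6 = 7; σ²_Landscaping = ((17−1)/6)² = 7.111

Forward pass:
ES_Electrical rough-in = 0; EF_Electrical rough-in = 14
ES_Plumbing rough-in = 0; EF_Plumbing rough-in = 12
ES_HVAC install = 0; EF_HVAC install = 14
ES_Insulation = 14; EF_Insulation = 14+7 = 21
ES_Drywall = 14; EF_Drywall = 14+9 = 23
ES_Painting = 12; EF_Painting = 12+7 = 19
ES_Flooring = max(EF_HVAC install=14, EF_Painting=19) = 19; EF_Flooring = 19+13 = 32
ES_Trim work = max(EF_Electrical rough-in=14, EF_Insulation=21) = 21; EF_Trim work = 21+11 = 32
ES_Final inspection = max(EF_Insulation=21, EF_Flooring=32) = 32; EF_Final inspection = 32+11 = 43
ES_Landscaping = max(EF_Drywall=23, EF_Trim work=32, EF_Final inspection=43) = 43; EF_Landscaping = 43+7 = 50
Expected project duration μ = 50 weeks. Critical path: Plumbing rough-in → Painting → Flooring → Final inspection → Landscaping.

Variance along critical path = 1.778 + 1.000 + 11.111 + 13.444 + 7.111 = 34.444; σ = 5.869 weeks.
D = μ + z·σ = 50 + 2.326·5.869 = 63.7 weeks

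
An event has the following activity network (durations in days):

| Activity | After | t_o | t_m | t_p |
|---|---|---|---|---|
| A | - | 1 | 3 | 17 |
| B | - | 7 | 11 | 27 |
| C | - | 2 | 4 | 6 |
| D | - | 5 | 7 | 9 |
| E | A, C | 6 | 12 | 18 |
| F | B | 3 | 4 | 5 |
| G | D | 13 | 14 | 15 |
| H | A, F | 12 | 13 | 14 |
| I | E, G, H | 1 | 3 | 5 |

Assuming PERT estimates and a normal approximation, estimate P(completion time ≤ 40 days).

te_A = (1 + 4·3 + 17)/6 = 30/6 = 5; σ²_A = ((17−1)/6)² = 7.111
te_B = (7 + 4·11 + 27)/6 = 78/6 = 13; σ²_B = ((27−7)/6)² = 11.111
te_C = (2 + 4·4 + 6)/6 = 24/6 = 4; σ²_C = ((6−2)/6)² = 0.444
te_D = (5 + 4·7 + 9)/6 = 42/6 = 7; σ²_D = ((9−5)/6)² = 0.444
te_E = (6 + 4·12 + 18)/6 = 72/6 = 12; σ²_E = ((18−6)/6)² = 4.000
te_F = (3 + 4·4 + 5)/6 = 24/6 = 4; σ²_F = ((5−3)/6)² = 0.111
te_G = (13 + 4·14 + 15)/6 = 84/6 = 14; σ²_G = ((15−13)/6)² = 0.111
te_H = (12 + 4·13 + 14)/6 = 78/6 = 13; σ²_H = ((14−12)/6)² = 0.111
te_I = (1 + 4·3 + 5)/6 = 18/6 = 3; σ²_I = ((5−1)/6)² = 0.444

Forward pass:
ES_A = 0; EF_A = 5
ES_B = 0; EF_B = 13
ES_C = 0; EF_C = 4
ES_D = 0; EF_D = 7
ES_E = max(EF_A=5, EF_C=4) = 5; EF_E = 5+12 = 17
ES_F = 13; EF_F = 13+4 = 17
ES_G = 7; EF_G = 7+14 = 21
ES_H = max(EF_A=5, EF_F=17) = 17; EF_H = 17+13 = 30
ES_I = max(EF_E=17, EF_G=21, EF_H=30) = 30; EF_I = 30+3 = 33
Expected project duration μ = 33 days. Critical path: B → F → H → I.

Variance along critical path = 11.111 + 0.111 + 0.111 + 0.444 = 11.778; σ = √11.778 = 3.432 days.
Z = (40 − 33) / 3.432 = 2.040
P(T ≤ 40) = Φ(2.040) ≈ 0.979

0.979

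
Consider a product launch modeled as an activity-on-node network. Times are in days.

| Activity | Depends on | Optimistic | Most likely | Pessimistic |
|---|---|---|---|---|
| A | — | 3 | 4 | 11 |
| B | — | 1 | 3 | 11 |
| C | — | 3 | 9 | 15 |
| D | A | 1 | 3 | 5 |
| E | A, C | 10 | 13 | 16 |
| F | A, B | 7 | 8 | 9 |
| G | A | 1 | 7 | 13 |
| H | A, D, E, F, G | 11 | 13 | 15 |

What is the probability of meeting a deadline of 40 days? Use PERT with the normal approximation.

0.984

te_A = (3 + 4·4 + 11)/6 = 30/6 = 5; σ²_A = ((11−3)/6)² = 1.778
te_B = (1 + 4·3 + 11)/6 = 24/6 = 4; σ²_B = ((11−1)/6)² = 2.778
te_C = (3 + 4·9 + 15)/6 = 54/6 = 9; σ²_C = ((15−3)/6)² = 4.000
te_D = (1 + 4·3 + 5)/6 = 18/6 = 3; σ²_D = ((5−1)/6)² = 0.444
te_E = (10 + 4·13 + 16)/6 = 78/6 = 13; σ²_E = ((16−10)/6)² = 1.000
te_F = (7 + 4·8 + 9)/6 = 48/6 = 8; σ²_F = ((9−7)/6)² = 0.111
te_G = (1 + 4·7 + 13)/6 = 42/6 = 7; σ²_G = ((13−1)/6)² = 4.000
te_H = (11 + 4·13 + 15)/6 = 78/6 = 13; σ²_H = ((15−11)/6)² = 0.444

Forward pass:
ES_A = 0; EF_A = 5
ES_B = 0; EF_B = 4
ES_C = 0; EF_C = 9
ES_D = 5; EF_D = 5+3 = 8
ES_E = max(EF_A=5, EF_C=9) = 9; EF_E = 9+13 = 22
ES_F = max(EF_A=5, EF_B=4) = 5; EF_F = 5+8 = 13
ES_G = 5; EF_G = 5+7 = 12
ES_H = max(EF_A=5, EF_D=8, EF_E=22, EF_F=13, EF_G=12) = 22; EF_H = 22+13 = 35
Expected project duration μ = 35 days. Critical path: C → E → H.

Variance along critical path = 4.000 + 1.000 + 0.444 = 5.444; σ = √5.444 = 2.333 days.
Z = (40 − 35) / 2.333 = 2.143
P(T ≤ 40) = Φ(2.143) ≈ 0.984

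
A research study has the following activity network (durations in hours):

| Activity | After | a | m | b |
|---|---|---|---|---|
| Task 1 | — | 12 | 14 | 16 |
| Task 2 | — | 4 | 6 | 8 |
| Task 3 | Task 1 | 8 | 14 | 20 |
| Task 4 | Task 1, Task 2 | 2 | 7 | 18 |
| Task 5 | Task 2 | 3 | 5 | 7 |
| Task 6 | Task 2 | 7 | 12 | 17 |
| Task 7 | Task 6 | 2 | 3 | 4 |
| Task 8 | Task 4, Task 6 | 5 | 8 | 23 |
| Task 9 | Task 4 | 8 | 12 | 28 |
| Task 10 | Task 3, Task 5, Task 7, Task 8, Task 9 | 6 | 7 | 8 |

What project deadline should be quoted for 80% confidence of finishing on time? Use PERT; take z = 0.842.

te_Task 1 = (12 + 4·14 + 16)/6 = 84/6 = 14; σ²_Task 1 = ((16−12)/6)² = 0.444
te_Task 2 = (4 + 4·6 + 8)/6 = 36/6 = 6; σ²_Task 2 = ((8−4)/6)² = 0.444
te_Task 3 = (8 + 4·14 + 20)/6 = 84/6 = 14; σ²_Task 3 = ((20−8)/6)² = 4.000
te_Task 4 = (2 + 4·7 + 18)/6 = 48/6 = 8; σ²_Task 4 = ((18−2)/6)² = 7.111
te_Task 5 = (3 + 4·5 + 7)/6 = 30/6 = 5; σ²_Task 5 = ((7−3)/6)² = 0.444
te_Task 6 = (7 + 4·12 + 17)/6 = 72/6 = 12; σ²_Task 6 = ((17−7)/6)² = 2.778
te_Task 7 = (2 + 4·3 + 4)/6 = 18/6 = 3; σ²_Task 7 = ((4−2)/6)² = 0.111
te_Task 8 = (5 + 4·8 + 23)/6 = 60/6 = 10; σ²_Task 8 = ((23−5)/6)² = 9.000
te_Task 9 = (8 + 4·12 + 28)/6 = 84/6 = 14; σ²_Task 9 = ((28−8)/6)² = 11.111
te_Task 10 = (6 + 4·7 + 8)/6 = 42/6 = 7; σ²_Task 10 = ((8−6)/6)² = 0.111

Forward pass:
ES_Task 1 = 0; EF_Task 1 = 14
ES_Task 2 = 0; EF_Task 2 = 6
ES_Task 3 = 14; EF_Task 3 = 14+14 = 28
ES_Task 4 = max(EF_Task 1=14, EF_Task 2=6) = 14; EF_Task 4 = 14+8 = 22
ES_Task 5 = 6; EF_Task 5 = 6+5 = 11
ES_Task 6 = 6; EF_Task 6 = 6+12 = 18
ES_Task 7 = 18; EF_Task 7 = 18+3 = 21
ES_Task 8 = max(EF_Task 4=22, EF_Task 6=18) = 22; EF_Task 8 = 22+10 = 32
ES_Task 9 = 22; EF_Task 9 = 22+14 = 36
ES_Task 10 = max(EF_Task 3=28, EF_Task 5=11, EF_Task 7=21, EF_Task 8=32, EF_Task 9=36) = 36; EF_Task 10 = 36+7 = 43
Expected project duration μ = 43 hours. Critical path: Task 1 → Task 4 → Task 9 → Task 10.

Variance along critical path = 0.444 + 7.111 + 11.111 + 0.111 = 18.778; σ = 4.333 hours.
D = μ + z·σ = 43 + 0.842·4.333 = 46.6 hours

46.6 hours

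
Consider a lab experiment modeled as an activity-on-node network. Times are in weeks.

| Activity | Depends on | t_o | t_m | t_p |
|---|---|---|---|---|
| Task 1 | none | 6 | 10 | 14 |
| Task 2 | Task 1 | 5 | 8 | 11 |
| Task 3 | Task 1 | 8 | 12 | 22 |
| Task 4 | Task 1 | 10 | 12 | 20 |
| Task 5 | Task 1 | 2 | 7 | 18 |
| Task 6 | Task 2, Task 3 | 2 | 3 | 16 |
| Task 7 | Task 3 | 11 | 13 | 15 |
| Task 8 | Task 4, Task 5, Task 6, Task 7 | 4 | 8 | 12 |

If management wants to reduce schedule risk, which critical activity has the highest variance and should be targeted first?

te_Task 1 = (6 + 4·10 + 14)/6 = 60/6 = 10; σ²_Task 1 = ((14−6)/6)² = 1.778
te_Task 2 = (5 + 4·8 + 11)/6 = 48/6 = 8; σ²_Task 2 = ((11−5)/6)² = 1.000
te_Task 3 = (8 + 4·12 + 22)/6 = 78/6 = 13; σ²_Task 3 = ((22−8)/6)² = 5.444
te_Task 4 = (10 + 4·12 + 20)/6 = 78/6 = 13; σ²_Task 4 = ((20−10)/6)² = 2.778
te_Task 5 = (2 + 4·7 + 18)/6 = 48/6 = 8; σ²_Task 5 = ((18−2)/6)² = 7.111
te_Task 6 = (2 + 4·3 + 16)/6 = 30/6 = 5; σ²_Task 6 = ((16−2)/6)² = 5.444
te_Task 7 = (11 + 4·13 + 15)/6 = 78/6 = 13; σ²_Task 7 = ((15−11)/6)² = 0.444
te_Task 8 = (4 + 4·8 + 12)/6 = 48/6 = 8; σ²_Task 8 = ((12−4)/6)² = 1.778

Forward pass:
ES_Task 1 = 0; EF_Task 1 = 10
ES_Task 2 = 10; EF_Task 2 = 10+8 = 18
ES_Task 3 = 10; EF_Task 3 = 10+13 = 23
ES_Task 4 = 10; EF_Task 4 = 10+13 = 23
ES_Task 5 = 10; EF_Task 5 = 10+8 = 18
ES_Task 6 = max(EF_Task 2=18, EF_Task 3=23) = 23; EF_Task 6 = 23+5 = 28
ES_Task 7 = 23; EF_Task 7 = 23+13 = 36
ES_Task 8 = max(EF_Task 4=23, EF_Task 5=18, EF_Task 6=28, EF_Task 7=36) = 36; EF_Task 8 = 36+8 = 44
Expected project duration μ = 44 weeks. Critical path: Task 1 → Task 3 → Task 7 → Task 8.

Variances on critical path: σ²_Task 1=1.778, σ²_Task 3=5.444, σ²_Task 7=0.444, σ²_Task 8=1.778.
Largest is σ²_Task 3 = 5.444.

Task 3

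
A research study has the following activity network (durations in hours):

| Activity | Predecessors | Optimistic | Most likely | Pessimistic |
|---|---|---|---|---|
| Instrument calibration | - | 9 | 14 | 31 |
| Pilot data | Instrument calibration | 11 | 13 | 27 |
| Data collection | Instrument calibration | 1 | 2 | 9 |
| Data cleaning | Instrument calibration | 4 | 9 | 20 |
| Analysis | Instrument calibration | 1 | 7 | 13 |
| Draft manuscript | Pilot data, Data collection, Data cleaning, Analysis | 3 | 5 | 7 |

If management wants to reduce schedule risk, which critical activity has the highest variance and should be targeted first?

Instrument calibration

te_Instrument calibration = (9 + 4·14 + 31)/6 = 96/6 = 16; σ²_Instrument calibration = ((31−9)/6)² = 13.444
te_Pilot data = (11 + 4·13 + 27)/6 = 90/6 = 15; σ²_Pilot data = ((27−11)/6)² = 7.111
te_Data collection = (1 + 4·2 + 9)/6 = 18/6 = 3; σ²_Data collection = ((9−1)/6)² = 1.778
te_Data cleaning = (4 + 4·9 + 20)/6 = 60/6 = 10; σ²_Data cleaning = ((20−4)/6)² = 7.111
te_Analysis = (1 + 4·7 + 13)/6 = 42/6 = 7; σ²_Analysis = ((13−1)/6)² = 4.000
te_Draft manuscript = (3 + 4·5 + 7)/6 = 30/6 = 5; σ²_Draft manuscript = ((7−3)/6)² = 0.444

Forward pass:
ES_Instrument calibration = 0; EF_Instrument calibration = 16
ES_Pilot data = 16; EF_Pilot data = 16+15 = 31
ES_Data collection = 16; EF_Data collection = 16+3 = 19
ES_Data cleaning = 16; EF_Data cleaning = 16+10 = 26
ES_Analysis = 16; EF_Analysis = 16+7 = 23
ES_Draft manuscript = max(EF_Pilot data=31, EF_Data collection=19, EF_Data cleaning=26, EF_Analysis=23) = 31; EF_Draft manuscript = 31+5 = 36
Expected project duration μ = 36 hours. Critical path: Instrument calibration → Pilot data → Draft manuscript.

Variances on critical path: σ²_Instrument calibration=13.444, σ²_Pilot data=7.111, σ²_Draft manuscript=0.444.
Largest is σ²_Instrument calibration = 13.444.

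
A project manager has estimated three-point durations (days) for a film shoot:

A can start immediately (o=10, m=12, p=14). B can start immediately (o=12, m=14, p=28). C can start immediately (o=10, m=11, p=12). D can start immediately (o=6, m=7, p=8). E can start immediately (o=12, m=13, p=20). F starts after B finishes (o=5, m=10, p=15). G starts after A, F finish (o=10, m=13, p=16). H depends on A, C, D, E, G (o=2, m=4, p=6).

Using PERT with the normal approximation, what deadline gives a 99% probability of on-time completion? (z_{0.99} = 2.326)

te_A = (10 + 4·12 + 14)/6 = 72/6 = 12; σ²_A = ((14−10)/6)² = 0.444
te_B = (12 + 4·14 + 28)/6 = 96/6 = 16; σ²_B = ((28−12)/6)² = 7.111
te_C = (10 + 4·11 + 12)/6 = 66/6 = 11; σ²_C = ((12−10)/6)² = 0.111
te_D = (6 + 4·7 + 8)/6 = 42/6 = 7; σ²_D = ((8−6)/6)² = 0.111
te_E = (12 + 4·13 + 20)/6 = 84/6 = 14; σ²_E = ((20−12)/6)² = 1.778
te_F = (5 + 4·10 + 15)/6 = 60/6 = 10; σ²_F = ((15−5)/6)² = 2.778
te_G = (10 + 4·13 + 16)/6 = 78/6 = 13; σ²_G = ((16−10)/6)² = 1.000
te_H = (2 + 4·4 + 6)/6 = 24/6 = 4; σ²_H = ((6−2)/6)² = 0.444

Forward pass:
ES_A = 0; EF_A = 12
ES_B = 0; EF_B = 16
ES_C = 0; EF_C = 11
ES_D = 0; EF_D = 7
ES_E = 0; EF_E = 14
ES_F = 16; EF_F = 16+10 = 26
ES_G = max(EF_A=12, EF_F=26) = 26; EF_G = 26+13 = 39
ES_H = max(EF_A=12, EF_C=11, EF_D=7, EF_E=14, EF_G=39) = 39; EF_H = 39+4 = 43
Expected project duration μ = 43 days. Critical path: B → F → G → H.

Variance along critical path = 7.111 + 2.778 + 1.000 + 0.444 = 11.333; σ = 3.367 days.
D = μ + z·σ = 43 + 2.326·3.367 = 50.8 days

50.8 days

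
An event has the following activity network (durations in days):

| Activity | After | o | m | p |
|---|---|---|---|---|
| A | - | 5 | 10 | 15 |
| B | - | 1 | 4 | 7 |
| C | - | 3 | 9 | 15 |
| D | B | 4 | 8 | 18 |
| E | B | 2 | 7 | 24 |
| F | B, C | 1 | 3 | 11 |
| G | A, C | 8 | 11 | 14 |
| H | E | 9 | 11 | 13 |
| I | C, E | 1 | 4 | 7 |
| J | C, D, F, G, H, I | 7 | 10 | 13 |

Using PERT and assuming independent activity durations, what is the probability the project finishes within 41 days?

0.960

te_A = (5 + 4·10 + 15)/6 = 60/6 = 10; σ²_A = ((15−5)/6)² = 2.778
te_B = (1 + 4·4 + 7)/6 = 24/6 = 4; σ²_B = ((7−1)/6)² = 1.000
te_C = (3 + 4·9 + 15)/6 = 54/6 = 9; σ²_C = ((15−3)/6)² = 4.000
te_D = (4 + 4·8 + 18)/6 = 54/6 = 9; σ²_D = ((18−4)/6)² = 5.444
te_E = (2 + 4·7 + 24)/6 = 54/6 = 9; σ²_E = ((24−2)/6)² = 13.444
te_F = (1 + 4·3 + 11)/6 = 24/6 = 4; σ²_F = ((11−1)/6)² = 2.778
te_G = (8 + 4·11 + 14)/6 = 66/6 = 11; σ²_G = ((14−8)/6)² = 1.000
te_H = (9 + 4·11 + 13)/6 = 66/6 = 11; σ²_H = ((13−9)/6)² = 0.444
te_I = (1 + 4·4 + 7)/6 = 24/6 = 4; σ²_I = ((7−1)/6)² = 1.000
te_J = (7 + 4·10 + 13)/6 = 60/6 = 10; σ²_J = ((13−7)/6)² = 1.000

Forward pass:
ES_A = 0; EF_A = 10
ES_B = 0; EF_B = 4
ES_C = 0; EF_C = 9
ES_D = 4; EF_D = 4+9 = 13
ES_E = 4; EF_E = 4+9 = 13
ES_F = max(EF_B=4, EF_C=9) = 9; EF_F = 9+4 = 13
ES_G = max(EF_A=10, EF_C=9) = 10; EF_G = 10+11 = 21
ES_H = 13; EF_H = 13+11 = 24
ES_I = max(EF_C=9, EF_E=13) = 13; EF_I = 13+4 = 17
ES_J = max(EF_C=9, EF_D=13, EF_F=13, EF_G=21, EF_H=24, EF_I=17) = 24; EF_J = 24+10 = 34
Expected project duration μ = 34 days. Critical path: B → E → H → J.

Variance along critical path = 1.000 + 13.444 + 0.444 + 1.000 = 15.889; σ = √15.889 = 3.986 days.
Z = (41 − 34) / 3.986 = 1.756
P(T ≤ 41) = Φ(1.756) ≈ 0.960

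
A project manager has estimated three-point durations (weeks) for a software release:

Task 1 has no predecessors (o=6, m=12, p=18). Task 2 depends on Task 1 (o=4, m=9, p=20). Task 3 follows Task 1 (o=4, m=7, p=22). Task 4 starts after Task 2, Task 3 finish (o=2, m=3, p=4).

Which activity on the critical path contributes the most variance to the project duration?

Task 2

te_Task 1 = (6 + 4·12 + 18)/6 = 72/6 = 12; σ²_Task 1 = ((18−6)/6)² = 4.000
te_Task 2 = (4 + 4·9 + 20)/6 = 60/6 = 10; σ²_Task 2 = ((20−4)/6)² = 7.111
te_Task 3 = (4 + 4·7 + 22)/6 = 54/6 = 9; σ²_Task 3 = ((22−4)/6)² = 9.000
te_Task 4 = (2 + 4·3 + 4)/6 = 18/6 = 3; σ²_Task 4 = ((4−2)/6)² = 0.111

Forward pass:
ES_Task 1 = 0; EF_Task 1 = 12
ES_Task 2 = 12; EF_Task 2 = 12+10 = 22
ES_Task 3 = 12; EF_Task 3 = 12+9 = 21
ES_Task 4 = max(EF_Task 2=22, EF_Task 3=21) = 22; EF_Task 4 = 22+3 = 25
Expected project duration μ = 25 weeks. Critical path: Task 1 → Task 2 → Task 4.

Variances on critical path: σ²_Task 1=4.000, σ²_Task 2=7.111, σ²_Task 4=0.111.
Largest is σ²_Task 2 = 7.111.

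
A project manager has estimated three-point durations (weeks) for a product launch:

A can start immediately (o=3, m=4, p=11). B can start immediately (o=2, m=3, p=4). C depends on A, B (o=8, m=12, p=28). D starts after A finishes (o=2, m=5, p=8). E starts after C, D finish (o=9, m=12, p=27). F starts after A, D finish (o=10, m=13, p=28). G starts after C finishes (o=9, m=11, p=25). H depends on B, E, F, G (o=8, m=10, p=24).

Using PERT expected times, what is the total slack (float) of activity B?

te_A = (3 + 4·4 + 11)/6 = 30/6 = 5
te_B = (2 + 4·3 + 4)/6 = 18/6 = 3
te_C = (8 + 4·12 + 28)/6 = 84/6 = 14
te_D = (2 + 4·5 + 8)/6 = 30/6 = 5
te_E = (9 + 4·12 + 27)/6 = 84/6 = 14
te_F = (10 + 4·13 + 28)/6 = 90/6 = 15
te_G = (9 + 4·11 + 25)/6 = 78/6 = 13
te_H = (8 + 4·10 + 24)/6 = 72/6 = 12

Forward pass:
ES_A = 0; EF_A = 5
ES_B = 0; EF_B = 3
ES_C = max(EF_A=5, EF_B=3) = 5; EF_C = 5+14 = 19
ES_D = 5; EF_D = 5+5 = 10
ES_E = max(EF_C=19, EF_D=10) = 19; EF_E = 19+14 = 33
ES_F = max(EF_A=5, EF_D=10) = 10; EF_F = 10+15 = 25
ES_G = 19; EF_G = 19+13 = 32
ES_H = max(EF_B=3, EF_E=33, EF_F=25, EF_G=32) = 33; EF_H = 33+12 = 45
Expected project duration μ = 45 weeks. Critical path: A → C → E → H.

Backward pass:
LF_H = 45; LS_H = 45−12 = 33
LF_G = LS_H = 33; LS_G = 33−13 = 20
LF_F = LS_H = 33; LS_F = 33−15 = 18
LF_E = LS_H = 33; LS_E = 33−14 = 19
LF_D = min(LS_E=19, LS_F=18) = 18; LS_D = 18−5 = 13
LF_C = min(LS_E=19, LS_G=20) = 19; LS_C = 19−14 = 5
LF_B = min(LS_C=5, LS_H=33) = 5; LS_B = 5−3 = 2
LF_A = min(LS_C=5, LS_D=13, LS_F=18) = 5; LS_A = 5−5 = 0
Slack_B = LS_B − ES_B = 2 − 0 = 2

2 weeks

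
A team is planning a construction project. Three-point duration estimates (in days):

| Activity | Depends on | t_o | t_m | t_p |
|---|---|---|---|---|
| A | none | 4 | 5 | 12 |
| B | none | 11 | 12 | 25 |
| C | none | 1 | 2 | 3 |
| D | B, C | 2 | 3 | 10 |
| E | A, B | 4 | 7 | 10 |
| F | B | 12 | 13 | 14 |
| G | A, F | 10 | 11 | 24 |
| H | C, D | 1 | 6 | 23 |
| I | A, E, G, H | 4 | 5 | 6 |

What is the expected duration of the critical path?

45 days

te_A = (4 + 4·5 + 12)/6 = 36/6 = 6
te_B = (11 + 4·12 + 25)/6 = 84/6 = 14
te_C = (1 + 4·2 + 3)/6 = 12/6 = 2
te_D = (2 + 4·3 + 10)/6 = 24/6 = 4
te_E = (4 + 4·7 + 10)/6 = 42/6 = 7
te_F = (12 + 4·13 + 14)/6 = 78/6 = 13
te_G = (10 + 4·11 + 24)/6 = 78/6 = 13
te_H = (1 + 4·6 + 23)/6 = 48/6 = 8
te_I = (4 + 4·5 + 6)/6 = 30/6 = 5

Forward pass:
ES_A = 0; EF_A = 6
ES_B = 0; EF_B = 14
ES_C = 0; EF_C = 2
ES_D = max(EF_B=14, EF_C=2) = 14; EF_D = 14+4 = 18
ES_E = max(EF_A=6, EF_B=14) = 14; EF_E = 14+7 = 21
ES_F = 14; EF_F = 14+13 = 27
ES_G = max(EF_A=6, EF_F=27) = 27; EF_G = 27+13 = 40
ES_H = max(EF_C=2, EF_D=18) = 18; EF_H = 18+8 = 26
ES_I = max(EF_A=6, EF_E=21, EF_G=40, EF_H=26) = 40; EF_I = 40+5 = 45
Expected project duration μ = 45 days. Critical path: B → F → G → I.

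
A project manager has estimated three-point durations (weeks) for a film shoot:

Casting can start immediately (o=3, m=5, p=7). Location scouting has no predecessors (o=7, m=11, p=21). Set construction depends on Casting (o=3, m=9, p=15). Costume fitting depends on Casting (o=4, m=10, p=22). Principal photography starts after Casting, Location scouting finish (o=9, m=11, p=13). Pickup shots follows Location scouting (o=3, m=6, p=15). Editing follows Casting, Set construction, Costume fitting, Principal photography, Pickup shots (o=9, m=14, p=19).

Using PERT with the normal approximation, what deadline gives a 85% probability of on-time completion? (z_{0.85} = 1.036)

40.0 weeks

te_Casting = (3 + 4·5 + 7)/6 = 30/6 = 5; σ²_Casting = ((7−3)/6)² = 0.444
te_Location scouting = (7 + 4·11 + 21)/6 = 72/6 = 12; σ²_Location scouting = ((21−7)/6)² = 5.444
te_Set construction = (3 + 4·9 + 15)/6 = 54/6 = 9; σ²_Set construction = ((15−3)/6)² = 4.000
te_Costume fitting = (4 + 4·10 + 22)/6 = 66/6 = 11; σ²_Costume fitting = ((22−4)/6)² = 9.000
te_Principal photography = (9 + 4·11 + 13)/6 = 66/6 = 11; σ²_Principal photography = ((13−9)/6)² = 0.444
te_Pickup shots = (3 + 4·6 + 15)/6 = 42/6 = 7; σ²_Pickup shots = ((15−3)/6)² = 4.000
te_Editing = (9 + 4·14 + 19)/6 = 84/6 = 14; σ²_Editing = ((19−9)/6)² = 2.778

Forward pass:
ES_Casting = 0; EF_Casting = 5
ES_Location scouting = 0; EF_Location scouting = 12
ES_Set construction = 5; EF_Set construction = 5+9 = 14
ES_Costume fitting = 5; EF_Costume fitting = 5+11 = 16
ES_Principal photography = max(EF_Casting=5, EF_Location scouting=12) = 12; EF_Principal photography = 12+11 = 23
ES_Pickup shots = 12; EF_Pickup shots = 12+7 = 19
ES_Editing = max(EF_Casting=5, EF_Set construction=14, EF_Costume fitting=16, EF_Principal photography=23, EF_Pickup shots=19) = 23; EF_Editing = 23+14 = 37
Expected project duration μ = 37 weeks. Critical path: Location scouting → Principal photography → Editing.

Variance along critical path = 5.444 + 0.444 + 2.778 = 8.667; σ = 2.944 weeks.
D = μ + z·σ = 37 + 1.036·2.944 = 40.0 weeks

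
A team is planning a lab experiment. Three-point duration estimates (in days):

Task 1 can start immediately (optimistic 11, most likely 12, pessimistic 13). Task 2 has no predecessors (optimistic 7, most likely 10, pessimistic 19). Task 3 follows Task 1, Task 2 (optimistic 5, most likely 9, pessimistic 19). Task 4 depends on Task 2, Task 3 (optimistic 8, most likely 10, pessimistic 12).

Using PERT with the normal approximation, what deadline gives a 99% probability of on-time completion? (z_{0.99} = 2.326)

37.7 days

te_Task 1 = (11 + 4·12 + 13)/6 = 72/6 = 12; σ²_Task 1 = ((13−11)/6)² = 0.111
te_Task 2 = (7 + 4·10 + 19)/6 = 66/6 = 11; σ²_Task 2 = ((19−7)/6)² = 4.000
te_Task 3 = (5 + 4·9 + 19)/6 = 60/6 = 10; σ²_Task 3 = ((19−5)/6)² = 5.444
te_Task 4 = (8 + 4·10 + 12)/6 = 60/6 = 10; σ²_Task 4 = ((12−8)/6)² = 0.444

Forward pass:
ES_Task 1 = 0; EF_Task 1 = 12
ES_Task 2 = 0; EF_Task 2 = 11
ES_Task 3 = max(EF_Task 1=12, EF_Task 2=11) = 12; EF_Task 3 = 12+10 = 22
ES_Task 4 = max(EF_Task 2=11, EF_Task 3=22) = 22; EF_Task 4 = 22+10 = 32
Expected project duration μ = 32 days. Critical path: Task 1 → Task 3 → Task 4.

Variance along critical path = 0.111 + 5.444 + 0.444 = 6.000; σ = 2.449 days.
D = μ + z·σ = 32 + 2.326·2.449 = 37.7 days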